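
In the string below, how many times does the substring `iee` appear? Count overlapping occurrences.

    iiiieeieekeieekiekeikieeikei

Sliding a length-3 window over the 28 characters (26 positions):
  position 4–6: iee
  position 7–9: iee
  position 12–14: iee
  position 22–24: iee

4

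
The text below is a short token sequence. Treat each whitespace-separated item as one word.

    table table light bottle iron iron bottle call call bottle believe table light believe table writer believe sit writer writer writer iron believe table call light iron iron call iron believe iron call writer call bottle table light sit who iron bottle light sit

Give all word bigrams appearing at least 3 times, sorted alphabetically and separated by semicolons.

believe table; table light

Bigram counts meeting the condition (at least 3 times):
  believe table: 3
  table light: 3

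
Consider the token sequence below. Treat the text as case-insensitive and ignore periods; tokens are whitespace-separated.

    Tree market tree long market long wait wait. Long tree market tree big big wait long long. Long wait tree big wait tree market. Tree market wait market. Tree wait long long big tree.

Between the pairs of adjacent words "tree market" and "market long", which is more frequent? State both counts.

"tree market" (4 vs 1)

"tree market": 4 occurrences
"market long": 1 occurrence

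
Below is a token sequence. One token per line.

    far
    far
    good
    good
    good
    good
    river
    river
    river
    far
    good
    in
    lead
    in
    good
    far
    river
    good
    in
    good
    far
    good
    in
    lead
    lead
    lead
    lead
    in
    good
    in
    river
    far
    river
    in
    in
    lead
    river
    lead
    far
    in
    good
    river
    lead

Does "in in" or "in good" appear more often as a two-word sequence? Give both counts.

"in in": 1 occurrence
"in good": 4 occurrences

"in good" (4 vs 1)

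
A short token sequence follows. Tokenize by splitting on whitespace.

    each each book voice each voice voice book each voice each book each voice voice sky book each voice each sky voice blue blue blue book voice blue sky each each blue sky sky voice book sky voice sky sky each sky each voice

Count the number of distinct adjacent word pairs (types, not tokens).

44 tokens → 43 bigram windows in total.
Repeated bigrams (each contributes count−1 duplicates):
  each voice: 5
  book each: 3
  sky each: 3
  sky voice: 3
  voice each: 3
  blue blue: 2
  blue sky: 2
  book voice: 2
  … (8 more repeated)
23 duplicate windows → 43 − 23 = 20 distinct.

20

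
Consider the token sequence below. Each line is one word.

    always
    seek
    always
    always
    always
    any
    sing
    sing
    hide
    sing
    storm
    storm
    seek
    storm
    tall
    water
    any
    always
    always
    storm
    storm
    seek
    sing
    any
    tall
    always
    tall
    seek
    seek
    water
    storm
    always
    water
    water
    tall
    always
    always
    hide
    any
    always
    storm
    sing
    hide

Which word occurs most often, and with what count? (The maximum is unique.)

"always", 11 times

Unigram frequencies (highest first):
  always: 11
  storm: 7
  seek: 5
  sing: 5
  any: 4
  tall: 4
  … (2 more, each ≤ 4)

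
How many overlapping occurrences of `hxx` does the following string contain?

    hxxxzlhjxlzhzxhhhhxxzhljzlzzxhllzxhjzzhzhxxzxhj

3

Sliding a length-3 window over the 47 characters (45 positions):
  position 1–3: hxx
  position 18–20: hxx
  position 41–43: hxx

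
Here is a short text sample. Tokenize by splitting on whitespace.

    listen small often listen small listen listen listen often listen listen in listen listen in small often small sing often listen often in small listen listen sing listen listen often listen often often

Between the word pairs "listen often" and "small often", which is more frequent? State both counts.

"listen often": 4 occurrences
"small often": 2 occurrences

"listen often" (4 vs 2)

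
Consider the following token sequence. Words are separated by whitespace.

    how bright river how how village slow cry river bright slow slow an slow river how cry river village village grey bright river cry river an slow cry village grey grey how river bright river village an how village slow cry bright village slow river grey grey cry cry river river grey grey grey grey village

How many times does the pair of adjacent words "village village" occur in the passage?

1

Scanning the 55 overlapping bigram windows for "village village":
  position 19–20: village village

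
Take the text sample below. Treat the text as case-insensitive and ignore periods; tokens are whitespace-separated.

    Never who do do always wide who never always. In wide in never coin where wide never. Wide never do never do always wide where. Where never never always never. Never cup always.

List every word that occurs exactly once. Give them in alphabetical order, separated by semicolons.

coin; cup

Unigram counts meeting the condition (exactly once):
  coin: 1
  cup: 1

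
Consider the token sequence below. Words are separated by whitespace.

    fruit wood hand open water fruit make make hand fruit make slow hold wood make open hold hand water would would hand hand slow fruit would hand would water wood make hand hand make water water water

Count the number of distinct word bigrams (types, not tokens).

30

37 tokens → 36 bigram windows in total.
Repeated bigrams (each contributes count−1 duplicates):
  fruit make: 2
  hand hand: 2
  make hand: 2
  water water: 2
  wood make: 2
  would hand: 2
6 duplicate windows → 36 − 6 = 30 distinct.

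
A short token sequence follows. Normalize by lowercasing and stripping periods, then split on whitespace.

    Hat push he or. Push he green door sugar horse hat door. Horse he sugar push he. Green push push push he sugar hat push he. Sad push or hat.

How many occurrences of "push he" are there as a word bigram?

5

Scanning the 29 overlapping bigram windows for "push he":
  position 2–3: push he
  position 5–6: push he
  position 16–17: push he
  position 21–22: push he
  position 25–26: push he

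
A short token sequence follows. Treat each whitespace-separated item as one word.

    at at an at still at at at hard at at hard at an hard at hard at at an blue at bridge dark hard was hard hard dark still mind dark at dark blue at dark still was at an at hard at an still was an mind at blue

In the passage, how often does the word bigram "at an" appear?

5

Scanning the 50 overlapping bigram windows for "at an":
  position 2–3: at an
  position 13–14: at an
  position 19–20: at an
  position 40–41: at an
  position 44–45: at an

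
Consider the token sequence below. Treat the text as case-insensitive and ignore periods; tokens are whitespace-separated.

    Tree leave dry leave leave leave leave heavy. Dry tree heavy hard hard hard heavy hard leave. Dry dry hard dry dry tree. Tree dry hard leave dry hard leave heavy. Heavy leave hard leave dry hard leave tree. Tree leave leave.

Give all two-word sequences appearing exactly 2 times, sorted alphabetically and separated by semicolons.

dry dry; dry tree; hard hard; heavy hard; leave heavy; tree leave; tree tree

Bigram counts meeting the condition (exactly 2 times):
  dry dry: 2
  dry tree: 2
  hard hard: 2
  heavy hard: 2
  leave heavy: 2
  tree leave: 2
  tree tree: 2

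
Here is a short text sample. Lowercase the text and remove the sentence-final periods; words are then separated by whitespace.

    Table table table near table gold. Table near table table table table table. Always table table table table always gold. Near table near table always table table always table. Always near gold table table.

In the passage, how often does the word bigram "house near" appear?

0

Scanning the 33 overlapping bigram windows for "house near":
  (none found)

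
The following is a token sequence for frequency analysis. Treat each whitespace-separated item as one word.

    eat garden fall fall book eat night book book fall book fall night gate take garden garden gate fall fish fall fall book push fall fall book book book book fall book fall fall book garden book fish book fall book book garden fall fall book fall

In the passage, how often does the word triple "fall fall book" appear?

5

Scanning the 45 overlapping trigram windows for "fall fall book":
  position 3–5: fall fall book
  position 21–23: fall fall book
  position 25–27: fall fall book
  position 33–35: fall fall book
  position 44–46: fall fall book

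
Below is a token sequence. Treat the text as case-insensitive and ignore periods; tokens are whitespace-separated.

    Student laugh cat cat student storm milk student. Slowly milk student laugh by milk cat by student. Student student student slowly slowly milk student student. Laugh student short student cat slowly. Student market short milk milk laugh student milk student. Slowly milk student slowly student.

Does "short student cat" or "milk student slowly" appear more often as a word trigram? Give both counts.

"short student cat": 1 occurrence
"milk student slowly": 3 occurrences

"milk student slowly" (3 vs 1)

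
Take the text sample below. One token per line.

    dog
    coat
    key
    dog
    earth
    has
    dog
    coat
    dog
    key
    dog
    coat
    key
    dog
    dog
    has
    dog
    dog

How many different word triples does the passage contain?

14

18 tokens → 16 trigram windows in total.
Repeated trigrams (each contributes count−1 duplicates):
  coat key dog: 2
  dog coat key: 2
2 duplicate windows → 16 − 2 = 14 distinct.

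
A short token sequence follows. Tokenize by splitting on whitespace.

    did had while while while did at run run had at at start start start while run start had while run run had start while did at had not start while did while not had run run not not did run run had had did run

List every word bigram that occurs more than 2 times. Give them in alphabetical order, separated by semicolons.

Bigram counts meeting the condition (more than 2 times):
  run had: 3
  run run: 4
  start while: 3
  while did: 3

run had; run run; start while; while did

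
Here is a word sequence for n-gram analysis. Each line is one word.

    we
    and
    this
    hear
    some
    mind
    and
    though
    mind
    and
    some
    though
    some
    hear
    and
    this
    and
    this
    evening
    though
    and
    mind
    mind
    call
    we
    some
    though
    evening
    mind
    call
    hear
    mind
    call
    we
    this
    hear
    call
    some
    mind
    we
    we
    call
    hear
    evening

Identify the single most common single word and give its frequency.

Unigram frequencies (highest first):
  mind: 7
  and: 6
  we: 5
  hear: 5
  some: 5
  call: 5
  … (3 more, each ≤ 4)

"mind", 7 times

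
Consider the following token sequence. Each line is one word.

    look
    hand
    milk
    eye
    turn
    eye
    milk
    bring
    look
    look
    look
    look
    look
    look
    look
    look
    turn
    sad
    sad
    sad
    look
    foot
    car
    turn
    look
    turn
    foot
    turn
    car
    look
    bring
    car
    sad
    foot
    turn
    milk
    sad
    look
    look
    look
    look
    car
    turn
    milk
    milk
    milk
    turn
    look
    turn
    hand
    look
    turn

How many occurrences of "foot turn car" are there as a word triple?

Scanning the 50 overlapping trigram windows for "foot turn car":
  position 27–29: foot turn car

1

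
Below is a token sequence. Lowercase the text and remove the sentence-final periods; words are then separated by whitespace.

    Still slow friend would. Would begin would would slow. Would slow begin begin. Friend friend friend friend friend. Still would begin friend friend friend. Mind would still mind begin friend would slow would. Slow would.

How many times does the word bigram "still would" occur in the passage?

Scanning the 34 overlapping bigram windows for "still would":
  position 19–20: still would

1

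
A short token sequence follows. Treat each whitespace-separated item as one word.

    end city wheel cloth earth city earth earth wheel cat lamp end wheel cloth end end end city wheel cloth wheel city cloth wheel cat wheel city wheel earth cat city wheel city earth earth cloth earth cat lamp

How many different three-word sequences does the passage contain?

34

39 tokens → 37 trigram windows in total.
Repeated trigrams (each contributes count−1 duplicates):
  city earth earth: 2
  city wheel cloth: 2
  end city wheel: 2
3 duplicate windows → 37 − 3 = 34 distinct.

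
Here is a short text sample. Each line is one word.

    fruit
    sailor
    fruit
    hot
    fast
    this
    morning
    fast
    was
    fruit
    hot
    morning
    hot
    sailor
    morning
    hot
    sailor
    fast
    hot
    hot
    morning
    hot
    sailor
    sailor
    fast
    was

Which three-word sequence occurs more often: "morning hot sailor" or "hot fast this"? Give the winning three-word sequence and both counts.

"morning hot sailor" (3 vs 1)

"morning hot sailor": 3 occurrences
"hot fast this": 1 occurrence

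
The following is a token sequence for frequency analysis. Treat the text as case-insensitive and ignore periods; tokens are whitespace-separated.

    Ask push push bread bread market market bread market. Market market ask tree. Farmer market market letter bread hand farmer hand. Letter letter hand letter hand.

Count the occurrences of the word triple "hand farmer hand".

1

Scanning the 24 overlapping trigram windows for "hand farmer hand":
  position 19–21: hand farmer hand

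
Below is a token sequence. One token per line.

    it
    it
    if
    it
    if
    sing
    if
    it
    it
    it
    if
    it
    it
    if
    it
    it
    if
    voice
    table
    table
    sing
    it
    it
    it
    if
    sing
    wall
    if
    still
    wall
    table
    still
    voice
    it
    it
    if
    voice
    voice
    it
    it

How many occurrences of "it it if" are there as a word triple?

6

Scanning the 38 overlapping trigram windows for "it it if":
  position 1–3: it it if
  position 9–11: it it if
  position 12–14: it it if
  position 15–17: it it if
  position 23–25: it it if
  position 34–36: it it if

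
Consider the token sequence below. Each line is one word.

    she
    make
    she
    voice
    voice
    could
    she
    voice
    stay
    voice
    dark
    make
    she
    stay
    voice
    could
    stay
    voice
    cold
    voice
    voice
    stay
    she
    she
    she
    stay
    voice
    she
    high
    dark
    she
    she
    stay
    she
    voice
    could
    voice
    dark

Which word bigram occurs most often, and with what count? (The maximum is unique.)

Bigram frequencies (highest first):
  stay voice: 4
  she voice: 3
  voice could: 3
  she stay: 3
  she she: 3
  make she: 2
  … (15 more, each ≤ 2)

"stay voice", 4 times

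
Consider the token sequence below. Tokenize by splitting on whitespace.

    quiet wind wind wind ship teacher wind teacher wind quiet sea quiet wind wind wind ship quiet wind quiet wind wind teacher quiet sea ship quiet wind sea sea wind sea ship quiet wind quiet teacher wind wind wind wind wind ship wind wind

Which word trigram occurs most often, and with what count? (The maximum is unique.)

"wind wind wind", 5 times

Trigram frequencies (highest first):
  wind wind wind: 5
  quiet wind wind: 3
  wind wind ship: 3
  ship quiet wind: 3
  quiet wind quiet: 2
  sea ship quiet: 2
  … (24 more, each ≤ 1)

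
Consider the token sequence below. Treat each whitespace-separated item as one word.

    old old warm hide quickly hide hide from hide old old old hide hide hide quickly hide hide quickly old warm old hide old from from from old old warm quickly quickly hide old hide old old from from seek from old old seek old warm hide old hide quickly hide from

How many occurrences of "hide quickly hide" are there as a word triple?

3

Scanning the 50 overlapping trigram windows for "hide quickly hide":
  position 4–6: hide quickly hide
  position 15–17: hide quickly hide
  position 49–51: hide quickly hide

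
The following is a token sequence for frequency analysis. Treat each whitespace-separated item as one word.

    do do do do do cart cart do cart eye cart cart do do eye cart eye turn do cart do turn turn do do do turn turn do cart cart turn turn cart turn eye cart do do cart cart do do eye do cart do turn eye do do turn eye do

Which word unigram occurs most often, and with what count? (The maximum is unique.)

Unigram frequencies (highest first):
  do: 23
  cart: 14
  turn: 10
  eye: 7

"do", 23 times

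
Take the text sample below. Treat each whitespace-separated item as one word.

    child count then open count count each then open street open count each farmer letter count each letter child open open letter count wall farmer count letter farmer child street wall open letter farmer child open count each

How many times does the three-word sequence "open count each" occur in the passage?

2

Scanning the 36 overlapping trigram windows for "open count each":
  position 11–13: open count each
  position 36–38: open count each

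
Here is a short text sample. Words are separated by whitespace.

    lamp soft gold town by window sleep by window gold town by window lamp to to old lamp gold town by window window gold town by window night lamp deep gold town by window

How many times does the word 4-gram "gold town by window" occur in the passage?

Scanning the 31 overlapping 4-gram windows for "gold town by window":
  position 3–6: gold town by window
  position 10–13: gold town by window
  position 19–22: gold town by window
  position 24–27: gold town by window
  position 31–34: gold town by window

5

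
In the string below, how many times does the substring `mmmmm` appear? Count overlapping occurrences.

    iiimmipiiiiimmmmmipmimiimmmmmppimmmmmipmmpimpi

3

Sliding a length-5 window over the 46 characters (42 positions):
  position 13–17: mmmmm
  position 25–29: mmmmm
  position 33–37: mmmmm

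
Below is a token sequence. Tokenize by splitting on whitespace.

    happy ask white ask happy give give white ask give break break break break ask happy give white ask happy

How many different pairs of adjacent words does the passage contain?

11

20 tokens → 19 bigram windows in total.
Repeated bigrams (each contributes count−1 duplicates):
  ask happy: 3
  break break: 3
  white ask: 3
  give white: 2
  happy give: 2
8 duplicate windows → 19 − 8 = 11 distinct.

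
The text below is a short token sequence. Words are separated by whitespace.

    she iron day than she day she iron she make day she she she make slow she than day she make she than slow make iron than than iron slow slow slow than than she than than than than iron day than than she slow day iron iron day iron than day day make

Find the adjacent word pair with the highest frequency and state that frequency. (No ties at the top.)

"than than", 6 times

Bigram frequencies (highest first):
  than than: 6
  iron day: 3
  than she: 3
  day she: 3
  she make: 3
  she than: 3
  … (24 more, each ≤ 2)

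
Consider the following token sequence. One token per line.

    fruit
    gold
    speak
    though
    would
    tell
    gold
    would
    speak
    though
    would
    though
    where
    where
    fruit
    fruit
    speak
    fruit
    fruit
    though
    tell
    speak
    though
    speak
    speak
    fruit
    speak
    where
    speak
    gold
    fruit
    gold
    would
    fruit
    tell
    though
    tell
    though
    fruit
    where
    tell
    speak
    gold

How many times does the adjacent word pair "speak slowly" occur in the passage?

0

Scanning the 42 overlapping bigram windows for "speak slowly":
  (none found)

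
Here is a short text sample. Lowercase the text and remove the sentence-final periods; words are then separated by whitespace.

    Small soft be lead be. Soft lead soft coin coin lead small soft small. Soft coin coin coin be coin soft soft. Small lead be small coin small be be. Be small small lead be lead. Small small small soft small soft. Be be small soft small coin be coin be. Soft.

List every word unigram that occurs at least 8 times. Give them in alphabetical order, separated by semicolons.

Unigram counts meeting the condition (at least 8 times):
  be: 12
  coin: 9
  small: 14
  soft: 11

be; coin; small; soft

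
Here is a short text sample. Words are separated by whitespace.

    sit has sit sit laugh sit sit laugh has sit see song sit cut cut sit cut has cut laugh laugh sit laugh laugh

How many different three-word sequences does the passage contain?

21

24 tokens → 22 trigram windows in total.
Repeated trigrams (each contributes count−1 duplicates):
  sit sit laugh: 2
1 duplicate windows → 22 − 1 = 21 distinct.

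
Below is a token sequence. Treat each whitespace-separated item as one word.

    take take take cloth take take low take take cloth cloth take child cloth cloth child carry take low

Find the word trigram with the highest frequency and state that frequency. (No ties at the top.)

Trigram frequencies (highest first):
  take take cloth: 2
  take take take: 1
  take cloth take: 1
  cloth take take: 1
  take take low: 1
  take low take: 1
  … (10 more, each ≤ 1)

"take take cloth", 2 times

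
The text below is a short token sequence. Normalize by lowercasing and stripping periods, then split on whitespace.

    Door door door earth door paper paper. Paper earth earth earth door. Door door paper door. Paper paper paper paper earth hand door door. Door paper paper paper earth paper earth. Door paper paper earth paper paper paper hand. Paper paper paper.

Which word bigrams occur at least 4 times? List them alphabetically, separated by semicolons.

Bigram counts meeting the condition (at least 4 times):
  door door: 6
  door paper: 5
  paper earth: 5
  paper paper: 12

door door; door paper; paper earth; paper paper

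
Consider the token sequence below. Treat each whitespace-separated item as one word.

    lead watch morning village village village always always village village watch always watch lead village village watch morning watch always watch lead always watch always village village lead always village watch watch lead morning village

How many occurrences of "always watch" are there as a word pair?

3

Scanning the 34 overlapping bigram windows for "always watch":
  position 12–13: always watch
  position 20–21: always watch
  position 23–24: always watch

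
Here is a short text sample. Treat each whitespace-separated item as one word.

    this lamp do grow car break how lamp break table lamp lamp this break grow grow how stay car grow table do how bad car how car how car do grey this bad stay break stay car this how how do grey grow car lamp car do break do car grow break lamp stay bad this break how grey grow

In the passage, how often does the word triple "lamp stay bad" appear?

1

Scanning the 58 overlapping trigram windows for "lamp stay bad":
  position 53–55: lamp stay bad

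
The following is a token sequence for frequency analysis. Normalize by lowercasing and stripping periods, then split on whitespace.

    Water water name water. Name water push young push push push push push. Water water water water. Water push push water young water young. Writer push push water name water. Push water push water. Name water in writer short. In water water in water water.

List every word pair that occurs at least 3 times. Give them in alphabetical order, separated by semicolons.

name water; push push; push water; water name; water push; water water

Bigram counts meeting the condition (at least 3 times):
  name water: 4
  push push: 6
  push water: 5
  water name: 4
  water push: 4
  water water: 7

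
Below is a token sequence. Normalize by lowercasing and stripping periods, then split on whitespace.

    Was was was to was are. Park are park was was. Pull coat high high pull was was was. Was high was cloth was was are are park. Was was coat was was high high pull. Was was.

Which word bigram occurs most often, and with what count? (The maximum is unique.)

Bigram frequencies (highest first):
  was was: 10
  are park: 3
  was are: 2
  park was: 2
  high high: 2
  high pull: 2
  … (14 more, each ≤ 2)

"was was", 10 times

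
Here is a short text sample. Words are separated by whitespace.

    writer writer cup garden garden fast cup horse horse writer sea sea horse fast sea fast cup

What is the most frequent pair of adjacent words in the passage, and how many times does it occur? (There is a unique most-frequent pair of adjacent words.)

Bigram frequencies (highest first):
  fast cup: 2
  writer writer: 1
  writer cup: 1
  cup garden: 1
  garden garden: 1
  garden fast: 1
  … (9 more, each ≤ 1)

"fast cup", 2 times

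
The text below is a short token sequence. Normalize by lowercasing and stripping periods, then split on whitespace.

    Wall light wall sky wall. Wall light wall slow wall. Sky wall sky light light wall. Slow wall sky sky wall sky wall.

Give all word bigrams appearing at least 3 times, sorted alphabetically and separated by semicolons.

Bigram counts meeting the condition (at least 3 times):
  light wall: 3
  sky wall: 4
  wall sky: 5

light wall; sky wall; wall sky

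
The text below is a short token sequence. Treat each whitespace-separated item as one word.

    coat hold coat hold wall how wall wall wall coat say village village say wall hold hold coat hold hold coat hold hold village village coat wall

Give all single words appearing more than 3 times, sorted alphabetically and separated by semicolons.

Unigram counts meeting the condition (more than 3 times):
  coat: 6
  hold: 8
  village: 4
  wall: 6

coat; hold; village; wall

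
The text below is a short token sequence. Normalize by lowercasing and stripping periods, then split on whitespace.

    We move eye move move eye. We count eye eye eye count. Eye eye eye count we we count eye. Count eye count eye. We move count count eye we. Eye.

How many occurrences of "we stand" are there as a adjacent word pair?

Scanning the 30 overlapping bigram windows for "we stand":
  (none found)

0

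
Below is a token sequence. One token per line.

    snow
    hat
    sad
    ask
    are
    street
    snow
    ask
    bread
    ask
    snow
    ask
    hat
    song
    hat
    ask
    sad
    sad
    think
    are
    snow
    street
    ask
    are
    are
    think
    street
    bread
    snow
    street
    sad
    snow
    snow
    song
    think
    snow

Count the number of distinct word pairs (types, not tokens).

32

36 tokens → 35 bigram windows in total.
Repeated bigrams (each contributes count−1 duplicates):
  ask are: 2
  snow ask: 2
  snow street: 2
3 duplicate windows → 35 − 3 = 32 distinct.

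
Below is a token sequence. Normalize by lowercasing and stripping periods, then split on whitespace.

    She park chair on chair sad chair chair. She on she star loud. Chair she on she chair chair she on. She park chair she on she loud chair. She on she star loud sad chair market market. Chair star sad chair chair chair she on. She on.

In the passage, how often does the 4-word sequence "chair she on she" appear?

6

Scanning the 45 overlapping 4-gram windows for "chair she on she":
  position 8–11: chair she on she
  position 14–17: chair she on she
  position 19–22: chair she on she
  position 24–27: chair she on she
  position 29–32: chair she on she
  position 44–47: chair she on she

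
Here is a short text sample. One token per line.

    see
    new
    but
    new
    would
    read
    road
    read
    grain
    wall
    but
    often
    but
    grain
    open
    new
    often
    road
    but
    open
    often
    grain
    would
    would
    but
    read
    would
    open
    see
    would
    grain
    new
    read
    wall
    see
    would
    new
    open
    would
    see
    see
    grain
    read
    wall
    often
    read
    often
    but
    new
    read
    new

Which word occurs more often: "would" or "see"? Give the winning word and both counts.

"would" (7 vs 5)

"would": 7 occurrences
"see": 5 occurrences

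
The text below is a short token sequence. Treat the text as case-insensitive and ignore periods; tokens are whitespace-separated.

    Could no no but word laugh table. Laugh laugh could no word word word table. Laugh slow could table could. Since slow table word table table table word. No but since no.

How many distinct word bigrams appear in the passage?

24

32 tokens → 31 bigram windows in total.
Repeated bigrams (each contributes count−1 duplicates):
  could no: 2
  no but: 2
  table laugh: 2
  table table: 2
  table word: 2
  word table: 2
  word word: 2
7 duplicate windows → 31 − 7 = 24 distinct.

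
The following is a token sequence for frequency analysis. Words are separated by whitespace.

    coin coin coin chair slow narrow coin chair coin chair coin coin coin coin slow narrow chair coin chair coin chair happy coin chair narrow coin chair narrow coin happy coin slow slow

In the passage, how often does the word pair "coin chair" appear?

Scanning the 32 overlapping bigram windows for "coin chair":
  position 3–4: coin chair
  position 7–8: coin chair
  position 9–10: coin chair
  position 18–19: coin chair
  position 20–21: coin chair
  position 23–24: coin chair
  position 26–27: coin chair

7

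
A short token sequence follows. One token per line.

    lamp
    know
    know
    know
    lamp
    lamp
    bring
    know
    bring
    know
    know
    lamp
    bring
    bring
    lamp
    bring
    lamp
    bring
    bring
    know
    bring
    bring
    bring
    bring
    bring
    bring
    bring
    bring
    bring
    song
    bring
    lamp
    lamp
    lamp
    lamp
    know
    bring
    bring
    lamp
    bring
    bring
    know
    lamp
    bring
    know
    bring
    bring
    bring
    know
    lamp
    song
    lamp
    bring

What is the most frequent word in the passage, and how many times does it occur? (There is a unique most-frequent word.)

Unigram frequencies (highest first):
  bring: 26
  lamp: 14
  know: 11
  song: 2

"bring", 26 times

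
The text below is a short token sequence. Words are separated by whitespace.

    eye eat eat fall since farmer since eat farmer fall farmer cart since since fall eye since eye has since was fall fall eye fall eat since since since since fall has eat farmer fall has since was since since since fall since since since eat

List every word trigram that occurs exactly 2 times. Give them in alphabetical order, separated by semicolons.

Trigram counts meeting the condition (exactly 2 times):
  eat farmer fall: 2
  has since was: 2

eat farmer fall; has since was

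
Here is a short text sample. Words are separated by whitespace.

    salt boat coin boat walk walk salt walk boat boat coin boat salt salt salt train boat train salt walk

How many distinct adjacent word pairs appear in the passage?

20 tokens → 19 bigram windows in total.
Repeated bigrams (each contributes count−1 duplicates):
  boat coin: 2
  coin boat: 2
  salt salt: 2
  salt walk: 2
4 duplicate windows → 19 − 4 = 15 distinct.

15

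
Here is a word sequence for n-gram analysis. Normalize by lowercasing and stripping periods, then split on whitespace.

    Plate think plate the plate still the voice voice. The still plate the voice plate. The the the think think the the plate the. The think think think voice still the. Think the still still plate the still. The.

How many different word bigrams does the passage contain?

19

39 tokens → 38 bigram windows in total.
Repeated bigrams (each contributes count−1 duplicates):
  plate the: 5
  the the: 4
  still the: 3
  the still: 3
  the think: 3
  think think: 3
  still plate: 2
  the plate: 2
  … (2 more repeated)
19 duplicate windows → 38 − 19 = 19 distinct.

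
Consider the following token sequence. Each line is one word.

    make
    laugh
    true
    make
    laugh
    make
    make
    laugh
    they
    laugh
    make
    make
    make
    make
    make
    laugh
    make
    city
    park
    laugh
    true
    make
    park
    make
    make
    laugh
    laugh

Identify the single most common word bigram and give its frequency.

Bigram frequencies (highest first):
  make make: 6
  make laugh: 5
  laugh make: 3
  laugh true: 2
  true make: 2
  laugh they: 1
  … (7 more, each ≤ 1)

"make make", 6 times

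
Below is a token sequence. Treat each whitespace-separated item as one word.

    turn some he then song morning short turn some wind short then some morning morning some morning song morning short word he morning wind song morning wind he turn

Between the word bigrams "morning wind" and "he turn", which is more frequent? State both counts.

"morning wind": 2 occurrences
"he turn": 1 occurrence

"morning wind" (2 vs 1)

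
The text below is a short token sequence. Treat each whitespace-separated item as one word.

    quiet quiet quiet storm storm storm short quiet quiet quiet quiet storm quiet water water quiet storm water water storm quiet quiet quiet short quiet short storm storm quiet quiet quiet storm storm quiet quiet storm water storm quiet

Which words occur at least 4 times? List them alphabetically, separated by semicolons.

Unigram counts meeting the condition (at least 4 times):
  quiet: 19
  storm: 12
  water: 5

quiet; storm; water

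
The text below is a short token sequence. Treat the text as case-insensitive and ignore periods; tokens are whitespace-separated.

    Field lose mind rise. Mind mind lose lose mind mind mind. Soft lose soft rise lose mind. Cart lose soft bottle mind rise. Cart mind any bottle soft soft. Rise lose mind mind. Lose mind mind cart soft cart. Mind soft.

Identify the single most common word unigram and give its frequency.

"mind", 14 times

Unigram frequencies (highest first):
  mind: 14
  lose: 8
  soft: 7
  rise: 4
  cart: 4
  bottle: 2
  … (2 more, each ≤ 1)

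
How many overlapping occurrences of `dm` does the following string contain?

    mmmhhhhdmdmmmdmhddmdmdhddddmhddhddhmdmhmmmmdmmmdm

9

Sliding a length-2 window over the 49 characters (48 positions):
  position 8–9: dm
  position 10–11: dm
  position 14–15: dm
  position 18–19: dm
  position 20–21: dm
  position 27–28: dm
  position 37–38: dm
  position 44–45: dm
  position 48–49: dm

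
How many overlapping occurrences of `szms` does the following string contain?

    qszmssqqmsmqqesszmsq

Sliding a length-4 window over the 20 characters (17 positions):
  position 2–5: szms
  position 16–19: szms

2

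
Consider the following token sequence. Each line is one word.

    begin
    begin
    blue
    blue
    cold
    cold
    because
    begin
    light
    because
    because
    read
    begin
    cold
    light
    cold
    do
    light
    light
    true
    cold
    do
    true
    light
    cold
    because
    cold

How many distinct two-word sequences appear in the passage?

27 tokens → 26 bigram windows in total.
Repeated bigrams (each contributes count−1 duplicates):
  cold because: 2
  cold do: 2
  light cold: 2
3 duplicate windows → 26 − 3 = 23 distinct.

23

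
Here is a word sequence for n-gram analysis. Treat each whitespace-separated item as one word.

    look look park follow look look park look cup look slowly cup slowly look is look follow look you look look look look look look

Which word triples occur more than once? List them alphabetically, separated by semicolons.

look look look; look look park

Trigram counts meeting the condition (more than once):
  look look look: 4
  look look park: 2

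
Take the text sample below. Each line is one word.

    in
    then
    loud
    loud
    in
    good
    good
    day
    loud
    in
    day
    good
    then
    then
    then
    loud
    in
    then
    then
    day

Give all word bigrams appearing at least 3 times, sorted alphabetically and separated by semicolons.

loud in; then then

Bigram counts meeting the condition (at least 3 times):
  loud in: 3
  then then: 3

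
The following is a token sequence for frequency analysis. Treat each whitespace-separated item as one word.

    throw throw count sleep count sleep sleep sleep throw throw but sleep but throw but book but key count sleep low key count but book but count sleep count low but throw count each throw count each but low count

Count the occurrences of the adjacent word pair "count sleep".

Scanning the 39 overlapping bigram windows for "count sleep":
  position 3–4: count sleep
  position 5–6: count sleep
  position 19–20: count sleep
  position 27–28: count sleep

4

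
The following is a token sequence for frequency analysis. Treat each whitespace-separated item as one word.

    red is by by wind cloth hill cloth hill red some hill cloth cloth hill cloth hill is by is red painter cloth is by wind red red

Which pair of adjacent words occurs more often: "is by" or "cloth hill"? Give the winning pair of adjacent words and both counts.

"is by": 3 occurrences
"cloth hill": 4 occurrences

"cloth hill" (4 vs 3)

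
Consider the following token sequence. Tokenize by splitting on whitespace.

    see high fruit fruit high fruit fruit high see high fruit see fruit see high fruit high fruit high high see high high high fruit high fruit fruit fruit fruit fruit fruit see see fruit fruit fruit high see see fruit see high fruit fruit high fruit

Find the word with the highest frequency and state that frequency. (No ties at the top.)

Unigram frequencies (highest first):
  fruit: 22
  high: 15
  see: 10

"fruit", 22 times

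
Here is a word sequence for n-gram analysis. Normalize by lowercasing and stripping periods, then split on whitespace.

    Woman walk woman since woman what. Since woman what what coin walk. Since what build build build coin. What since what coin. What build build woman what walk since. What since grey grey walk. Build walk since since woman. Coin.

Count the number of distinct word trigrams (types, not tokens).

40 tokens → 38 trigram windows in total.
Repeated trigrams (each contributes count−1 duplicates):
  since woman what: 2
  walk since what: 2
  what build build: 2
3 duplicate windows → 38 − 3 = 35 distinct.

35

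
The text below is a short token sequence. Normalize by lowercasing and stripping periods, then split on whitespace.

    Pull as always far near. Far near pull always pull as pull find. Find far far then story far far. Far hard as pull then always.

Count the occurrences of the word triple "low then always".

Scanning the 24 overlapping trigram windows for "low then always":
  (none found)

0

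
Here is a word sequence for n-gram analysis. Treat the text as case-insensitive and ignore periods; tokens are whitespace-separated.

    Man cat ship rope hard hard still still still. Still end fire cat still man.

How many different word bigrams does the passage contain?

15 tokens → 14 bigram windows in total.
Repeated bigrams (each contributes count−1 duplicates):
  still still: 3
2 duplicate windows → 14 − 2 = 12 distinct.

12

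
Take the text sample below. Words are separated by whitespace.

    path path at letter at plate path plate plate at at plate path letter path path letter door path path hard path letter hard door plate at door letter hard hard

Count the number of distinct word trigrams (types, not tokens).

31 tokens → 29 trigram windows in total.
Repeated trigrams (each contributes count−1 duplicates):
  at plate path: 2
1 duplicate windows → 29 − 1 = 28 distinct.

28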